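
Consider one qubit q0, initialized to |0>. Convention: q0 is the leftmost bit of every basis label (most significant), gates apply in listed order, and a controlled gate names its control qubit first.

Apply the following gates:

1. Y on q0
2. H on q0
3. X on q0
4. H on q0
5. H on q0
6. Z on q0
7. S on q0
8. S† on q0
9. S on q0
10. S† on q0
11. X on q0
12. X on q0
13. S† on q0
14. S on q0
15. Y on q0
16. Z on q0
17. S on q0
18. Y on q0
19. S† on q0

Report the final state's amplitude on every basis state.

After the circuit, the state carries amplitude -sqrt(2)/2 on |0>, -sqrt(2)/2 on |1>. Key observation: the block from step 9 through step 10 cancels to the identity and can be dropped.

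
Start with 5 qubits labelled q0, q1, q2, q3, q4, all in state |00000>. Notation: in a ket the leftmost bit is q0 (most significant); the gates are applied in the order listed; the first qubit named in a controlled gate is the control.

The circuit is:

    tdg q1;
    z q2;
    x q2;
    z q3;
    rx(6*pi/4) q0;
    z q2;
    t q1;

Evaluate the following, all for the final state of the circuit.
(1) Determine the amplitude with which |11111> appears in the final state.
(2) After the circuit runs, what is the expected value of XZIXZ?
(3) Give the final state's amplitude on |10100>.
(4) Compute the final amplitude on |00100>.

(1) |11111> carries amplitude 0 in the final state.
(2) In the final state, XZIXZ has expectation 0.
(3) The final state's coefficient on |10100> equals sqrt(2)*I/2.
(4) |00100> carries amplitude sqrt(2)/2 in the final state.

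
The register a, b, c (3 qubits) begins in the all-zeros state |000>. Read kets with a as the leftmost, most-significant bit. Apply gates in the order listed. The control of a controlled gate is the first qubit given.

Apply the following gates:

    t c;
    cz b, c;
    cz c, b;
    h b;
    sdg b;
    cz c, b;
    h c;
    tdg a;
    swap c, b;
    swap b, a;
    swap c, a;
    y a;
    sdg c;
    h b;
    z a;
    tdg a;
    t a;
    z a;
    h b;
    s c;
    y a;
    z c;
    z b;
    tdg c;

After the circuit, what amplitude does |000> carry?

The final state's coefficient on |000> equals 1/2. Key observation: the block from step 13 through step 20 cancels to the identity and can be dropped.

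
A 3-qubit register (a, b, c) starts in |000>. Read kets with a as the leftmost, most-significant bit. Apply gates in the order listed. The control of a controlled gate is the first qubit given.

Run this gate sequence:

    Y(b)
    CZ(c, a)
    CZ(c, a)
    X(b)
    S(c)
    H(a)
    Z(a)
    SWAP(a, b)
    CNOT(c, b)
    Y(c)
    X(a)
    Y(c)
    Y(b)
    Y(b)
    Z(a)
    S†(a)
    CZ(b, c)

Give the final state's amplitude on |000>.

|000> carries amplitude 0 in the final state.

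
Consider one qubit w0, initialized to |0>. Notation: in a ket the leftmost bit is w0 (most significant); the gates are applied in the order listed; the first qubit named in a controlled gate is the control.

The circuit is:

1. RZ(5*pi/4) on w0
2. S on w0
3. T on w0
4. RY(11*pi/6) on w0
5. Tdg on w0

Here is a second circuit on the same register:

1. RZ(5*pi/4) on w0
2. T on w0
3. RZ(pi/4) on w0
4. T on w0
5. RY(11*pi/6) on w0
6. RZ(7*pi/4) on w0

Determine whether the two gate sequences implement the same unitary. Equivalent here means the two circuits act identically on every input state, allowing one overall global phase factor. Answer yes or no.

Yes: on every input state the two circuits agree up to one overall phase factor.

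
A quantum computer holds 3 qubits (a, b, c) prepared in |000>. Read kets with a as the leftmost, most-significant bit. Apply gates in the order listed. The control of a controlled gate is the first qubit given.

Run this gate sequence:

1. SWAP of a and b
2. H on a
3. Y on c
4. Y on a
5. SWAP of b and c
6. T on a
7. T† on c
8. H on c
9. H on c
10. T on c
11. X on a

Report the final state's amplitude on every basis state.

After the circuit, the state carries amplitude -sqrt(2)*exp(I*pi/4)/2 on |010>, sqrt(2)/2 on |110>, and 0 on every other basis state. Key observation: gates 7-10 undo each other exactly, leaving only the rest of the circuit to track.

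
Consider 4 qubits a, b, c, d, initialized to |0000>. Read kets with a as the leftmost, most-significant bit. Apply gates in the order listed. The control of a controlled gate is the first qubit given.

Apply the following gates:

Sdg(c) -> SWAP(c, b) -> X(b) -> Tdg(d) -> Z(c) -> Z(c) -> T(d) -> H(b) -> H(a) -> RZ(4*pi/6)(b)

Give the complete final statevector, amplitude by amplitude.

The final amplitudes are -exp(2*I*pi/3)/2 on |0000>, -exp(I*pi/3)/2 on |0100>, -exp(2*I*pi/3)/2 on |1000>, -exp(I*pi/3)/2 on |1100>, and 0 on every other basis state.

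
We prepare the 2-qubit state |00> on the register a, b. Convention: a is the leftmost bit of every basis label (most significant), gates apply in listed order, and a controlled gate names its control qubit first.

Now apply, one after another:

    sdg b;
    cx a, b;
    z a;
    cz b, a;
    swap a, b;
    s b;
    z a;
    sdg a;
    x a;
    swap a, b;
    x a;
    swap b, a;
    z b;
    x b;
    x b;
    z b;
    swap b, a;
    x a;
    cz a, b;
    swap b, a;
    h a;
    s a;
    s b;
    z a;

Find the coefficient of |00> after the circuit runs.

The final state's coefficient on |00> equals sqrt(2)/2. Key observation: gates 11-18 undo each other exactly, leaving only the rest of the circuit to track.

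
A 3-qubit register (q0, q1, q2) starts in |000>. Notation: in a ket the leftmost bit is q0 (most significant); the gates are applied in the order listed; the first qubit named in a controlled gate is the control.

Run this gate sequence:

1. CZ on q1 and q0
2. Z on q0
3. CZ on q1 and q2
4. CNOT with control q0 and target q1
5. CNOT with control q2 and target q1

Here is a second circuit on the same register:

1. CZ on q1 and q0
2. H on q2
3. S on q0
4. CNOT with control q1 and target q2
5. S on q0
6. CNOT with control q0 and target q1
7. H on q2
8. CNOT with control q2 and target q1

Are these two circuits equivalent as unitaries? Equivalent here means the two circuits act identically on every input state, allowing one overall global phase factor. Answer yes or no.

Yes — the two circuits implement the same unitary up to a global phase.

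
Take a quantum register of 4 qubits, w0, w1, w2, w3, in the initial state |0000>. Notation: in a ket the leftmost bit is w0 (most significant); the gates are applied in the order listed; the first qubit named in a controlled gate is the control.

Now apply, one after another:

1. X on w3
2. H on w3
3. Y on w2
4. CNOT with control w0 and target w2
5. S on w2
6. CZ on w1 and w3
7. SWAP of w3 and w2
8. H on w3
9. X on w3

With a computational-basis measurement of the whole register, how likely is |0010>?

A full measurement returns |0010> with probability 1/4.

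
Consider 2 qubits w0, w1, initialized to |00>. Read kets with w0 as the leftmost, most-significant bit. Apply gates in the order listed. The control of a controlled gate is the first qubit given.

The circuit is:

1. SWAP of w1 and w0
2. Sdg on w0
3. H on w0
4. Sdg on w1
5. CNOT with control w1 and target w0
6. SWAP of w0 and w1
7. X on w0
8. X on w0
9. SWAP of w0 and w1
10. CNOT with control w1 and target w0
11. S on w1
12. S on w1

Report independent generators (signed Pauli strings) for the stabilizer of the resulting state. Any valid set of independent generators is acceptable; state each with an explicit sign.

The stabilizer group can be generated by +XI, +IZ, among other valid generating sets. Key observation: gates 4-11 undo each other exactly, leaving only the rest of the circuit to track.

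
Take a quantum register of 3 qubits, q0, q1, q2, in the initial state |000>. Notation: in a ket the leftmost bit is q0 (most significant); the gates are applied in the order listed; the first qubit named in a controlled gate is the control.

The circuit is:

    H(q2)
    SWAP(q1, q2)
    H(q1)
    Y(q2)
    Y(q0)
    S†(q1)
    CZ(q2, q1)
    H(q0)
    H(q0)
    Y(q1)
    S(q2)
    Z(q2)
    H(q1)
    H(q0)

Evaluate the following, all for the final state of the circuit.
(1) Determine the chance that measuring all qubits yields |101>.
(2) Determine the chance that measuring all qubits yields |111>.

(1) The probability of measuring |101> is 1/4.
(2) The probability of measuring |111> is 1/4.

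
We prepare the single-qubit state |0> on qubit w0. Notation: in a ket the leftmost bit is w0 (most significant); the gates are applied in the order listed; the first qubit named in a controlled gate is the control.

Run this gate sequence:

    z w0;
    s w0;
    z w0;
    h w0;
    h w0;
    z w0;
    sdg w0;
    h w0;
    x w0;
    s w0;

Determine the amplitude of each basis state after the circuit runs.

After the circuit, the state carries amplitude sqrt(2)/2 on |0>, sqrt(2)*I/2 on |1>. Key observation: gates 2-7 undo each other exactly, leaving only the rest of the circuit to track.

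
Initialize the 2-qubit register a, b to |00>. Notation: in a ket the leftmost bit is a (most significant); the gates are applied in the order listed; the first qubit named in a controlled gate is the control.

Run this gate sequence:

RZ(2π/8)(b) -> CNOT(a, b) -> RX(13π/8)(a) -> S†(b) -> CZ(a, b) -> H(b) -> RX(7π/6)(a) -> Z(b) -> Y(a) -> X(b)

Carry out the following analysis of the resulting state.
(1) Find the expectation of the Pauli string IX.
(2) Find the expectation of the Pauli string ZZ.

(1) The observable IX averages to -1.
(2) In the final state, ZZ has expectation 0.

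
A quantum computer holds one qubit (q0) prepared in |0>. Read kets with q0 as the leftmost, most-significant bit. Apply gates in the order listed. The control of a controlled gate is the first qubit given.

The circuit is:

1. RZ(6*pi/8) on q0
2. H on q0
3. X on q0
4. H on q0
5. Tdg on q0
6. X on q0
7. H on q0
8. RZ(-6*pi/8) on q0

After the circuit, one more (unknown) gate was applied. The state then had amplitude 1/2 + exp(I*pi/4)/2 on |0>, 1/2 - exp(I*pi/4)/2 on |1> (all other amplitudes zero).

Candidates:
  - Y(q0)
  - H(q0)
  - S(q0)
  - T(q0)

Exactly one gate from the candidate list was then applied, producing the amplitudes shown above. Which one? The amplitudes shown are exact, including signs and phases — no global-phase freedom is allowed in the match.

The applied gate was H(q0).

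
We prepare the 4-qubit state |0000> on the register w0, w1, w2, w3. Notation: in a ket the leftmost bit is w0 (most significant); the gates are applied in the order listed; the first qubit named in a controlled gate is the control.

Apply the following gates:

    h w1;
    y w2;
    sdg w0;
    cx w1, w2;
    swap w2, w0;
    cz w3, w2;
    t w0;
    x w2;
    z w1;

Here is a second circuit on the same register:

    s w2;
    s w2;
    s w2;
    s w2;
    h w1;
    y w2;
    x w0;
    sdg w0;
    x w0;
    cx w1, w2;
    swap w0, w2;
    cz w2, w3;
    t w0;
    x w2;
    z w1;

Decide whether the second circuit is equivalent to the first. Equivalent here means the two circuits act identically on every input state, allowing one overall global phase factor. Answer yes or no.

No: there is an input state on which the two circuits produce genuinely different outputs (not merely differing by a phase).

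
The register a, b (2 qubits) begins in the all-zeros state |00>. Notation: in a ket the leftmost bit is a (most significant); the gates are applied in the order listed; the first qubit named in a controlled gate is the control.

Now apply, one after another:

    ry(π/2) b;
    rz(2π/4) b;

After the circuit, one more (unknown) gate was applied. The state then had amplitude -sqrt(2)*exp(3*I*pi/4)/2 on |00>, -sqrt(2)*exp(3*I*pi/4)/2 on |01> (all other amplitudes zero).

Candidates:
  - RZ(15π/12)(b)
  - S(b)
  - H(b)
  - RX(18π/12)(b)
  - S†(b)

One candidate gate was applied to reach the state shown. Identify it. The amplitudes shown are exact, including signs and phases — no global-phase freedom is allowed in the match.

It was S†(b) that produced the state shown.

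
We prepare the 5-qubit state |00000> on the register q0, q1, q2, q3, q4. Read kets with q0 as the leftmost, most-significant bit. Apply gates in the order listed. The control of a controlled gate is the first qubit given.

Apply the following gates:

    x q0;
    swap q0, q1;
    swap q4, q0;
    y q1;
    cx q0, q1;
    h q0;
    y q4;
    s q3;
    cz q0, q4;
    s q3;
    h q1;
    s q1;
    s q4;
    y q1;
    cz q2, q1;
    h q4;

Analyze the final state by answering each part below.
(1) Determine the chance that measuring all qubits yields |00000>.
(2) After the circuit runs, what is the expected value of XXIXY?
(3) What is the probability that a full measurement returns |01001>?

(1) Outcome |00000> occurs with probability 1/8.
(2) In the final state, XXIXY has expectation 0.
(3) Outcome |01001> occurs with probability 1/8.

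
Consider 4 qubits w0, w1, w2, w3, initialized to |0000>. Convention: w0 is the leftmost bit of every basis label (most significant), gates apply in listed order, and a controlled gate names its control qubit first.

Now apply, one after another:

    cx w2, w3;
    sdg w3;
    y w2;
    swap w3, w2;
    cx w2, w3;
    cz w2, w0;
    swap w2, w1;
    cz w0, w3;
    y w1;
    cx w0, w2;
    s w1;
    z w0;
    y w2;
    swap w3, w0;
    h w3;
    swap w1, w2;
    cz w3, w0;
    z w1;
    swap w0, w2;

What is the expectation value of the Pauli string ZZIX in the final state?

The expectation value of ZZIX is -1.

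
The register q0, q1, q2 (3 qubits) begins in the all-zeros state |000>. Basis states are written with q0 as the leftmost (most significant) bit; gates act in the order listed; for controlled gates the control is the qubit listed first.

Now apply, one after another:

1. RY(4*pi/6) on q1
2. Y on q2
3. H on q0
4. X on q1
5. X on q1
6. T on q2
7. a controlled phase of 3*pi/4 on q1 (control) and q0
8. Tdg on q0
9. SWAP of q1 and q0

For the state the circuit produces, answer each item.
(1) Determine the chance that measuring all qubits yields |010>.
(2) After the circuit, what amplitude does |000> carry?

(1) The probability of measuring |010> is 0.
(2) The final state's coefficient on |000> equals 0.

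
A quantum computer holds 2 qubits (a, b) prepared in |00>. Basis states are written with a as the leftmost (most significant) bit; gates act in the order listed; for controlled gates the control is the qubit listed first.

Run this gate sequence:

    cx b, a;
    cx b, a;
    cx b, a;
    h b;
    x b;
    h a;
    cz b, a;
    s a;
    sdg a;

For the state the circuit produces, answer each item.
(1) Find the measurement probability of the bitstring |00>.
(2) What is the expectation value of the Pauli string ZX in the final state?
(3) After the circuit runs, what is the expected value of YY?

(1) A full measurement returns |00> with probability 1/4.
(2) The observable ZX averages to 1.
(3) The observable YY averages to 1.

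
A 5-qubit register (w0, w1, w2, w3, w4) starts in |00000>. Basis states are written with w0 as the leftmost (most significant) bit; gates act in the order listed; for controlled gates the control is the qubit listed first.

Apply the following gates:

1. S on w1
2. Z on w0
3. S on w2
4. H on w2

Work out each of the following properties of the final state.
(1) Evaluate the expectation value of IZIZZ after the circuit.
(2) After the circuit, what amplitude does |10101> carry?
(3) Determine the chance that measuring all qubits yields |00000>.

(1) In the final state, IZIZZ has expectation 1.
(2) |10101> carries amplitude 0 in the final state.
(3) Outcome |00000> occurs with probability 1/2.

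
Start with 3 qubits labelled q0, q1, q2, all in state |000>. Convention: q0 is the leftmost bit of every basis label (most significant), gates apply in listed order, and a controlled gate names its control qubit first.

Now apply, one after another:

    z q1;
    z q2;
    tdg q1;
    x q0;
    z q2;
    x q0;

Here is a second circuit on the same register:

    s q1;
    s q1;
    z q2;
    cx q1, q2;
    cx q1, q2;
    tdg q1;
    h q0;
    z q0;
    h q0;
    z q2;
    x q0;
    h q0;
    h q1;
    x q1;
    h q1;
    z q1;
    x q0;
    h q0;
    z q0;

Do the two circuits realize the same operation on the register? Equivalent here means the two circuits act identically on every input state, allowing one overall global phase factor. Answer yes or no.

Yes — the two circuits implement the same unitary up to a global phase.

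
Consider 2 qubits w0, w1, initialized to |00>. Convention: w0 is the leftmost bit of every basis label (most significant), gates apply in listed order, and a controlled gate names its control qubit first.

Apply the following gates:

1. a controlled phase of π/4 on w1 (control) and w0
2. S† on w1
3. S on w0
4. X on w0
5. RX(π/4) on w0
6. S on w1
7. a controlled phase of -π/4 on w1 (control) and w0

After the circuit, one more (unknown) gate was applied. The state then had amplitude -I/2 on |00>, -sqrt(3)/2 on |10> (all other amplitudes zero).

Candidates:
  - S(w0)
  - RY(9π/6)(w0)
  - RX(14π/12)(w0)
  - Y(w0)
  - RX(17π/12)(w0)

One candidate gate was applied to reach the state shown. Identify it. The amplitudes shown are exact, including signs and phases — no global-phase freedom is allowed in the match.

It was RX(17π/12)(w0) that produced the state shown.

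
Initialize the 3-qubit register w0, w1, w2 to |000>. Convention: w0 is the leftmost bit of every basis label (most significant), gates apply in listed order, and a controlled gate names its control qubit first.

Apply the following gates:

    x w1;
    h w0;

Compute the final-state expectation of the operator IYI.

The expectation value of IYI is 0.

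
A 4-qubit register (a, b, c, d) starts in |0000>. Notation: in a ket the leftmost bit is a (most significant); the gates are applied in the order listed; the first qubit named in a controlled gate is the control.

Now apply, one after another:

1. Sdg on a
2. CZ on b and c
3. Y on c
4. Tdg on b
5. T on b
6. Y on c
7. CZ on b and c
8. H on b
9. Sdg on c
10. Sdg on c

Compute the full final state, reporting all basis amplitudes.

The resulting statevector has amplitude sqrt(2)/2 on |0000>, sqrt(2)/2 on |0100>, and 0 on every other basis state. Key observation: gates 2-7 undo each other exactly, leaving only the rest of the circuit to track.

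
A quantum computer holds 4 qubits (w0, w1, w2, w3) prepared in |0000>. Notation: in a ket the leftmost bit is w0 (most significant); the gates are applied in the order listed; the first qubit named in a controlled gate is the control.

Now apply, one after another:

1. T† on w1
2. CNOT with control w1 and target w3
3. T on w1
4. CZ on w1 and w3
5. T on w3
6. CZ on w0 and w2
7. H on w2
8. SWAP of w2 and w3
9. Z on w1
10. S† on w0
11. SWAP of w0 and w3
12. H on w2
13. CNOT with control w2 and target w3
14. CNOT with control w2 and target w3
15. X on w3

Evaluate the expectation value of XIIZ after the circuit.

In the final state, XIIZ has expectation -1.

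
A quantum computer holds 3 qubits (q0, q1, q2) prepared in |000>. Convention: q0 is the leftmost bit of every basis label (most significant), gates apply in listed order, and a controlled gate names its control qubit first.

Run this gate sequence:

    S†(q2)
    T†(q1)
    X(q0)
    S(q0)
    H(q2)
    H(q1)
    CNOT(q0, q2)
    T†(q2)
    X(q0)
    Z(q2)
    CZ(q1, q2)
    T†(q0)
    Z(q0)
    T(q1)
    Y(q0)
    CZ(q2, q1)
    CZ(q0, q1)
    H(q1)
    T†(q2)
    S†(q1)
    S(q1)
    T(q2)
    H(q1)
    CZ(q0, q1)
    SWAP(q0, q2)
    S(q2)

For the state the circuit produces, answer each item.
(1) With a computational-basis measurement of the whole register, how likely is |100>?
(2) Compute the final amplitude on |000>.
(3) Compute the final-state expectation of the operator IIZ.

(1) Outcome |100> occurs with probability 0. Key observation: steps 17-24 multiply out to the identity, so the circuit reduces to the remaining gates.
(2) The final state's coefficient on |000> equals 0.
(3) The expectation value of IIZ is -1.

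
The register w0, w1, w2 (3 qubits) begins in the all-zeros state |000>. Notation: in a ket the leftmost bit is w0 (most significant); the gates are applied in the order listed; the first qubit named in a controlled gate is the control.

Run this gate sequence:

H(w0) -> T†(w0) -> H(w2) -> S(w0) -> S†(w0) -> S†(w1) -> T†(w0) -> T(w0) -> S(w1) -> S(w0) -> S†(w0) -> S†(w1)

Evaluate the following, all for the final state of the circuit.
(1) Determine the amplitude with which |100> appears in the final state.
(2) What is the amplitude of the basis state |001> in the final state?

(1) The amplitude on |100> is -exp(3*I*pi/4)/2. Key observation: steps 4-11 multiply out to the identity, so the circuit reduces to the remaining gates.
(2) |001> carries amplitude 1/2 in the final state.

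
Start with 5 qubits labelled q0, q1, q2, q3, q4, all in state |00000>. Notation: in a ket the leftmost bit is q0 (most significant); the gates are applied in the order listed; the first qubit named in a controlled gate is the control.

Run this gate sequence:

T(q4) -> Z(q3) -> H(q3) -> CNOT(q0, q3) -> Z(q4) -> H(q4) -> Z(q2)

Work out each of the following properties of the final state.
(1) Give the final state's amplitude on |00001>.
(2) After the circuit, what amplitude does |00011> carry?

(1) |00001> carries amplitude 1/2 in the final state.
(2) The amplitude on |00011> is 1/2.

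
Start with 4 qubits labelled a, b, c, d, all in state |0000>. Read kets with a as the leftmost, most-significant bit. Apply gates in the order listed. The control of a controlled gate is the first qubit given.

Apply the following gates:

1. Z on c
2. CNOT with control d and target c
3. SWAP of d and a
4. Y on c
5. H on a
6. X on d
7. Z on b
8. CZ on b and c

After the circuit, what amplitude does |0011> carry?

The amplitude on |0011> is sqrt(2)*I/2.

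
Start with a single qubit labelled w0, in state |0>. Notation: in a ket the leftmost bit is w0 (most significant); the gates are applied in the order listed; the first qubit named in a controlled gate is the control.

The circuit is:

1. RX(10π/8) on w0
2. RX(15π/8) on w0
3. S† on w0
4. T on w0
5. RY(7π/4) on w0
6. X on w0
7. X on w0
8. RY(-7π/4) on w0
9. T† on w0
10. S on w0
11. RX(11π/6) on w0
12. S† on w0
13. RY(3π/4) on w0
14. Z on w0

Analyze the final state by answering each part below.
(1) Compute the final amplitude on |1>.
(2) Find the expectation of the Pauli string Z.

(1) |1> carries amplitude -sqrt(3)*cos(pi/16)/4 - sqrt(3)*sin(pi/16)/4 - sqrt(6)*sqrt(1/2 - sqrt(2)/4)*sqrt(sqrt(2)/4 + 1/2)*sin(pi/16)/2 - sin(pi/16)/4 + sqrt(2)*sqrt(1/2 - sqrt(2)/4)*sqrt(sqrt(2)/4 + 1/2)*sin(pi/16)/2 + cos(pi/16)/4 + sqrt(2)*sqrt(1/2 - sqrt(2)/4)*sqrt(sqrt(2)/4 + 1/2)*cos(pi/16)/2 + sqrt(6)*sqrt(1/2 - sqrt(2)/4)*sqrt(sqrt(2)/4 + 1/2)*cos(pi/16)/2 in the final state.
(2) The observable Z averages to -sqrt(2)*sqrt(1/2 - sqrt(2)/4)*sqrt(sqrt(2)/4 + 1/2)*sin(pi/16)**2 + 2*sqrt(6)*sqrt(1/2 - sqrt(2)/4)*sqrt(sqrt(2)/4 + 1/2)*sin(pi/16)*cos(pi/16) + sqrt(2)*sqrt(1/2 - sqrt(2)/4)*sqrt(sqrt(2)/4 + 1/2)*cos(pi/16)**2.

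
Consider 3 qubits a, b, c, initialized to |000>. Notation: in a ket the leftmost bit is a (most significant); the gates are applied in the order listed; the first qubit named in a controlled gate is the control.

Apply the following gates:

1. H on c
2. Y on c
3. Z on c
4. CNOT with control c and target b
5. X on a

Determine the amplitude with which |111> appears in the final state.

|111> carries amplitude -sqrt(2)*I/2 in the final state.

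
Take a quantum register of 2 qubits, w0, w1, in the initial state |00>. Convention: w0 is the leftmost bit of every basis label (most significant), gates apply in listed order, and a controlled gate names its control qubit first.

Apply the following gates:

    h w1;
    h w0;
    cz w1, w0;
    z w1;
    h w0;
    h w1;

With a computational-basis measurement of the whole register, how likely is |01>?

Outcome |01> occurs with probability 1/4.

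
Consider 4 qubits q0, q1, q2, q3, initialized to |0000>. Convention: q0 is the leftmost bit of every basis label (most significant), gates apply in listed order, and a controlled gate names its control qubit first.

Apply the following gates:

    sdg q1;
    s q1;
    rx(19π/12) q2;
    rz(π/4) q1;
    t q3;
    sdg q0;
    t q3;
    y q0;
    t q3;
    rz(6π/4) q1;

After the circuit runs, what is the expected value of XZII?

The expectation value of XZII is 0.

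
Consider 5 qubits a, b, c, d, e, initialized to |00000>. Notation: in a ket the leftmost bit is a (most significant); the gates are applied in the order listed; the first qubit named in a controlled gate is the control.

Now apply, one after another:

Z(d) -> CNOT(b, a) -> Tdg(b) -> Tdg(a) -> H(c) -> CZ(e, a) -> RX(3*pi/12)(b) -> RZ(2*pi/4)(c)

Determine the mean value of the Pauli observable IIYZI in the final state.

The expectation value of IIYZI is 1.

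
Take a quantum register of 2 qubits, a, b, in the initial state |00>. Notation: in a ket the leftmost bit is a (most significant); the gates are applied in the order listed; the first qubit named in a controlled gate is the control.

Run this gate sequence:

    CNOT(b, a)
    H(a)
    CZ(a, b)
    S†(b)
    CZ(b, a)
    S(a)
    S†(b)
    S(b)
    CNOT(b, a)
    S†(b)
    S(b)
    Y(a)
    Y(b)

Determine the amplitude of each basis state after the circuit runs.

The final amplitudes are 0 on |00>, sqrt(2)*I/2 on |01>, 0 on |10>, -sqrt(2)/2 on |11>.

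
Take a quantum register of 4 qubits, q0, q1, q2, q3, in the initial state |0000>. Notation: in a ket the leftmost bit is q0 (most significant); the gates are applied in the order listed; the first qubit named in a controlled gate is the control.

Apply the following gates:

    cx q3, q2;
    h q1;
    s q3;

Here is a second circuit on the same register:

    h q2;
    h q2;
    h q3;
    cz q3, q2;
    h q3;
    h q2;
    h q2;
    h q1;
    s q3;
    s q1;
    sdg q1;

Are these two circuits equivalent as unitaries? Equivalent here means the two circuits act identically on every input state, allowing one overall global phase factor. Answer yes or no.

No, they are not equivalent — no single phase factor reconciles the two unitaries.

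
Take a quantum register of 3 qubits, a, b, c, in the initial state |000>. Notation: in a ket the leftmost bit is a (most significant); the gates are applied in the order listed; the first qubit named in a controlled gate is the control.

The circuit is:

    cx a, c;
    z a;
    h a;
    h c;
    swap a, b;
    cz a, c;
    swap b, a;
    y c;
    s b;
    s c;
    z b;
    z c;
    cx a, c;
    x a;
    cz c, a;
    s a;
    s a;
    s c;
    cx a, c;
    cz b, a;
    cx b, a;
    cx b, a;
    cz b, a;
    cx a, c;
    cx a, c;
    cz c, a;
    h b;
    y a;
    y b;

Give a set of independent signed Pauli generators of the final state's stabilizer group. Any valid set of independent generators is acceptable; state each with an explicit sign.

The stabilizer group can be generated by +YIZ, -IXI, -ZIX, among other valid generating sets. Key observation: gates 19-24 undo each other exactly, leaving only the rest of the circuit to track.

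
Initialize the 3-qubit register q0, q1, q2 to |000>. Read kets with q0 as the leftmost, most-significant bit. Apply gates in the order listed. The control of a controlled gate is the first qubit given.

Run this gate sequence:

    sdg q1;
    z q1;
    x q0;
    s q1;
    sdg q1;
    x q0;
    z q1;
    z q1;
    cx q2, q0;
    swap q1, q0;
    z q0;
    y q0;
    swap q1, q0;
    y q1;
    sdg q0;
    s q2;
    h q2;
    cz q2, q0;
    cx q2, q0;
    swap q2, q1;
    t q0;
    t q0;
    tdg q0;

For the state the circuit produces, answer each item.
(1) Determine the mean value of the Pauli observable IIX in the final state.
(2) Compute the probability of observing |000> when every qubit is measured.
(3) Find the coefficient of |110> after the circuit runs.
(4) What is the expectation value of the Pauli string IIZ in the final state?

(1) The observable IIX averages to 0. Key observation: steps 2-7 multiply out to the identity, so the circuit reduces to the remaining gates.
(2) A full measurement returns |000> with probability 1/2.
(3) |110> carries amplitude sqrt(2)*exp(I*pi/4)/2 in the final state.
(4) In the final state, IIZ has expectation 1.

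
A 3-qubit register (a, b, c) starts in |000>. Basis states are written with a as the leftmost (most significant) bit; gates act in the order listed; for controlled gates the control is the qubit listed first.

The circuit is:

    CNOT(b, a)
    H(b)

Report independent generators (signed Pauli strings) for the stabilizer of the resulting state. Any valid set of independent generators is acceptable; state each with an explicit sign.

One valid set of independent stabilizer generators is +IXI, +ZII, +IIZ (any independent generating set of the same group is equally correct).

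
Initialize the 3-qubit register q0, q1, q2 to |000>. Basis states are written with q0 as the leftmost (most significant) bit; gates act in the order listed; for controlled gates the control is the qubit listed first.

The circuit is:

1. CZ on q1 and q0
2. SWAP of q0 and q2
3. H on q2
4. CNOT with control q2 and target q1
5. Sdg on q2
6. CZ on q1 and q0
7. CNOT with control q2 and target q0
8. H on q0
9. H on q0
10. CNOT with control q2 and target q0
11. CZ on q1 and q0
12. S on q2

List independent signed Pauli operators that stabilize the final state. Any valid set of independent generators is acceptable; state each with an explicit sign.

The stabilizer group can be generated by +IXX, +ZII, +IZZ, among other valid generating sets. Key observation: gates 5-12 undo each other exactly, leaving only the rest of the circuit to track.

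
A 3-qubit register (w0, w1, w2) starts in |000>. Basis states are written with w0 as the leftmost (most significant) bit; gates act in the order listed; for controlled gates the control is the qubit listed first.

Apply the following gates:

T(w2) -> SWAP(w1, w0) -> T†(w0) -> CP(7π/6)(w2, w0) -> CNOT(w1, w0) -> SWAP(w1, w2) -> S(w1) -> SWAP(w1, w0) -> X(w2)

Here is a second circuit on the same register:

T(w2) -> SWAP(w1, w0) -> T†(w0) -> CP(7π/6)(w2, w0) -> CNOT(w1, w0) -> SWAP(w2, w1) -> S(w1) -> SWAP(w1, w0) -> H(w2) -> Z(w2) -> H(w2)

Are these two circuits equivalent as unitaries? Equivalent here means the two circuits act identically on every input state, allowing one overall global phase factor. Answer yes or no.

Yes: on every input state the two circuits agree up to one overall phase factor.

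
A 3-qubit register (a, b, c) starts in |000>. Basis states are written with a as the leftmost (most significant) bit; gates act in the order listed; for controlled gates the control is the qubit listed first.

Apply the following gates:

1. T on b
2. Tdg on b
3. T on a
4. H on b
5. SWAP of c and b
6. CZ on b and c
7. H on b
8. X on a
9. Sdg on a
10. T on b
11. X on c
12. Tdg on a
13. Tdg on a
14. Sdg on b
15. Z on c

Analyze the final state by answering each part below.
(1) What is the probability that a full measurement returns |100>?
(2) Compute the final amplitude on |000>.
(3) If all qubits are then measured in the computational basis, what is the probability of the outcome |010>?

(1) Outcome |100> occurs with probability 1/4.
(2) The amplitude on |000> is 0.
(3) Outcome |010> occurs with probability 0.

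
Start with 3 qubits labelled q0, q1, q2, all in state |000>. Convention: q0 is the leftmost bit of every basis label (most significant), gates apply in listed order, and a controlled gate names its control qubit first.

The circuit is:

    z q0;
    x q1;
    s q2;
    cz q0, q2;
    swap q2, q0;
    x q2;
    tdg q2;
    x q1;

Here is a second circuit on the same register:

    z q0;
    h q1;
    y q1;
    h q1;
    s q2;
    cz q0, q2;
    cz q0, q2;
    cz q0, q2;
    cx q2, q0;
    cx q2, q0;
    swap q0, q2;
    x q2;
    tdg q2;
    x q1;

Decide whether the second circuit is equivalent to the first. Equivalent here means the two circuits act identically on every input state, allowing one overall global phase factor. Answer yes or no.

No: there is an input state on which the two circuits produce genuinely different outputs (not merely differing by a phase).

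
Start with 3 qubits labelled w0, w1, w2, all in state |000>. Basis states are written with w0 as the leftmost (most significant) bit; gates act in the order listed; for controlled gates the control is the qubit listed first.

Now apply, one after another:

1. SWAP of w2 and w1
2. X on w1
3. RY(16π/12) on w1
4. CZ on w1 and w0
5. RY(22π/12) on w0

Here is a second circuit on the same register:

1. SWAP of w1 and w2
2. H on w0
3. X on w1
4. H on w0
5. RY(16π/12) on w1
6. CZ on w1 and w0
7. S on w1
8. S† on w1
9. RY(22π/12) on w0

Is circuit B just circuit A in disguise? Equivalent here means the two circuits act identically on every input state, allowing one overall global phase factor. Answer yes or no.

Yes, they are equivalent — the unitaries differ by at most a global phase.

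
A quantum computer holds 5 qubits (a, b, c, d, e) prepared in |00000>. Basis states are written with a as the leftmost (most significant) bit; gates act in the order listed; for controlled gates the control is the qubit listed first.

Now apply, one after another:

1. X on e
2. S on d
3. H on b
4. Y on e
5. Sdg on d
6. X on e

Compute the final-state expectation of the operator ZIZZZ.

In the final state, ZIZZZ has expectation -1.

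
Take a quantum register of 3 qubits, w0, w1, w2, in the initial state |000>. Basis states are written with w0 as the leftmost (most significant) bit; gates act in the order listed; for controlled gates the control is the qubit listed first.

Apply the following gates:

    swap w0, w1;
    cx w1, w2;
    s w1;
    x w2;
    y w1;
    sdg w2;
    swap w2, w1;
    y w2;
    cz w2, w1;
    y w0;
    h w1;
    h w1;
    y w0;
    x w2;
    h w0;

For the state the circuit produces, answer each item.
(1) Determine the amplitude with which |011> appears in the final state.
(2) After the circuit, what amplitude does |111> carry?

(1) The final state's coefficient on |011> equals -sqrt(2)*I/2. Key observation: steps 10-13 multiply out to the identity, so the circuit reduces to the remaining gates.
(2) The amplitude on |111> is -sqrt(2)*I/2.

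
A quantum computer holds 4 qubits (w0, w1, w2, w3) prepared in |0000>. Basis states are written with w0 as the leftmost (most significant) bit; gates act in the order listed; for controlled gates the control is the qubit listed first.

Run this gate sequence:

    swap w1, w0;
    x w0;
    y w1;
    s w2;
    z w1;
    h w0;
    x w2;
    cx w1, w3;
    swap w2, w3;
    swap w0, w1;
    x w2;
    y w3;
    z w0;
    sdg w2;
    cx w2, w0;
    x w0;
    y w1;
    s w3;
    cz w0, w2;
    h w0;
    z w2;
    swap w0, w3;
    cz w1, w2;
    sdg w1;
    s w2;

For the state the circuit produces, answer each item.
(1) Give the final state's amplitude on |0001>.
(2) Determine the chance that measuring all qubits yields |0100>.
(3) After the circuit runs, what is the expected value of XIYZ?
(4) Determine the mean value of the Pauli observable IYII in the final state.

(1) The final state's coefficient on |0001> equals I/2.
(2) Outcome |0100> occurs with probability 1/4.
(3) The expectation value of XIYZ is 0.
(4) The expectation value of IYII is -1.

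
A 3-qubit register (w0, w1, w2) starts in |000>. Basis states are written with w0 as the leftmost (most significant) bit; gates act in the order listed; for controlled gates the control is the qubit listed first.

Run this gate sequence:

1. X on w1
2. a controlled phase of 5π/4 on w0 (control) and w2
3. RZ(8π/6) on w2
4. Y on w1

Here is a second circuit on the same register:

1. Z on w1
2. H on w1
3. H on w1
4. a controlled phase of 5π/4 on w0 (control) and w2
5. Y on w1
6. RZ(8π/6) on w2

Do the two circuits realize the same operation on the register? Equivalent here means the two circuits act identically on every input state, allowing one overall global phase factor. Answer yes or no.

No: there is an input state on which the two circuits produce genuinely different outputs (not merely differing by a phase).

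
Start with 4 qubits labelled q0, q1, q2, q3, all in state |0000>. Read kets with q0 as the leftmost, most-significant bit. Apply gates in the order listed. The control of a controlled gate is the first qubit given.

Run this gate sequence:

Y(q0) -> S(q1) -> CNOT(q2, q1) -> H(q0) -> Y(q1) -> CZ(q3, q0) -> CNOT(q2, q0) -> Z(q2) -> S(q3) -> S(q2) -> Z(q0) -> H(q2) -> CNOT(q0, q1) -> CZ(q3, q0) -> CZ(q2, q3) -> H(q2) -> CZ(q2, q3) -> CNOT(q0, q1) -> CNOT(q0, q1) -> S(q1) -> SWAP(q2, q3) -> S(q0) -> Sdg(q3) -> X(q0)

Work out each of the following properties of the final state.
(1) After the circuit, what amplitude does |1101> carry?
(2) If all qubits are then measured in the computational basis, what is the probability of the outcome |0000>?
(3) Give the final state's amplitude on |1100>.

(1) The amplitude on |1101> is 0.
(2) The probability of measuring |0000> is 1/2.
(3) The final state's coefficient on |1100> equals -sqrt(2)*I/2.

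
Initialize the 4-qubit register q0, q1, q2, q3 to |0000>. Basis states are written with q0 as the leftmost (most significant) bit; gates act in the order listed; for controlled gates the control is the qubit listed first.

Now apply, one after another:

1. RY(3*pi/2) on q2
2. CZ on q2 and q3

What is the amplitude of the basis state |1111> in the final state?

The final state's coefficient on |1111> equals 0.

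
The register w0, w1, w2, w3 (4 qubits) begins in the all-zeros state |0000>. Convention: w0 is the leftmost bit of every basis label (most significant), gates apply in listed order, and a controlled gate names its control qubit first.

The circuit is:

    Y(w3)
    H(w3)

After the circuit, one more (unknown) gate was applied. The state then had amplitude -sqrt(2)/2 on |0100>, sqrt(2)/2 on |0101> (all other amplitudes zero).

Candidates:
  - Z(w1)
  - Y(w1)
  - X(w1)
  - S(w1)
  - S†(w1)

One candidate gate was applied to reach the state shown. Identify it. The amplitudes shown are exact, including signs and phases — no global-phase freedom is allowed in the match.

The unique candidate consistent with the amplitudes is Y(w1).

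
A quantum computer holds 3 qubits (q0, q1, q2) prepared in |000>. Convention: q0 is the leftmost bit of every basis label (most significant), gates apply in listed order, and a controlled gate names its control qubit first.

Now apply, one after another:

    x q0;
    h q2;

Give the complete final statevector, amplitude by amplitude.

The resulting statevector has amplitude sqrt(2)/2 on |100>, sqrt(2)/2 on |101>, and 0 on every other basis state.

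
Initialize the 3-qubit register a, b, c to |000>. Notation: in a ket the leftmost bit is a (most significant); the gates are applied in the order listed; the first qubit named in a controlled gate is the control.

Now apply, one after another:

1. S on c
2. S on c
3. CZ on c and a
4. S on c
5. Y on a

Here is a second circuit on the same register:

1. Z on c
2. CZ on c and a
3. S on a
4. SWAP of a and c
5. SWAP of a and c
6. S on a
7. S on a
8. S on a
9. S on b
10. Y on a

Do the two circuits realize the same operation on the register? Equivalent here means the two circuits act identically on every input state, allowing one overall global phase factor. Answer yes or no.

No: there is an input state on which the two circuits produce genuinely different outputs (not merely differing by a phase).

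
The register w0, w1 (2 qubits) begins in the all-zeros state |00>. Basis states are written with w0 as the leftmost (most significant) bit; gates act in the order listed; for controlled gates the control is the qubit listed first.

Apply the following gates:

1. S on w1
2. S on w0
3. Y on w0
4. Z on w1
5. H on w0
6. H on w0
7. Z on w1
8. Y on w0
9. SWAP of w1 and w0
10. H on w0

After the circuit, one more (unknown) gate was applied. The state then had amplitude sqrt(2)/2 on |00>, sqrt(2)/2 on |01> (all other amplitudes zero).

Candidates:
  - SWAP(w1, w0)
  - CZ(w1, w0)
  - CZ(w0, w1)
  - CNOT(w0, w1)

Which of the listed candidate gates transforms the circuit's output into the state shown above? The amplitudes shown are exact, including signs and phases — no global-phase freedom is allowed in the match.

The applied gate was SWAP(w1, w0). Key observation: steps 3-8 multiply out to the identity, so the circuit reduces to the remaining gates.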